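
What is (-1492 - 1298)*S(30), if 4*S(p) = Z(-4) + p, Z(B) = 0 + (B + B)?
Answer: -15345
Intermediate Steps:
Z(B) = 2*B (Z(B) = 0 + 2*B = 2*B)
S(p) = -2 + p/4 (S(p) = (2*(-4) + p)/4 = (-8 + p)/4 = -2 + p/4)
(-1492 - 1298)*S(30) = (-1492 - 1298)*(-2 + (¼)*30) = -2790*(-2 + 15/2) = -2790*11/2 = -15345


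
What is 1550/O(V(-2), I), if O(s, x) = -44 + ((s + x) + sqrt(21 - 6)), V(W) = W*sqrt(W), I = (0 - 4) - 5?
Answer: 1550/(-53 + sqrt(15) - 2*I*sqrt(2)) ≈ -31.447 + 1.8105*I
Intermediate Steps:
I = -9 (I = -4 - 5 = -9)
V(W) = W**(3/2)
O(s, x) = -44 + s + x + sqrt(15) (O(s, x) = -44 + ((s + x) + sqrt(15)) = -44 + (s + x + sqrt(15)) = -44 + s + x + sqrt(15))
1550/O(V(-2), I) = 1550/(-44 + (-2)**(3/2) - 9 + sqrt(15)) = 1550/(-44 - 2*I*sqrt(2) - 9 + sqrt(15)) = 1550/(-53 + sqrt(15) - 2*I*sqrt(2))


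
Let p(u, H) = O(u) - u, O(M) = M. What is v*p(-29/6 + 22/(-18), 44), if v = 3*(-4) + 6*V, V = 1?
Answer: 0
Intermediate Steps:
p(u, H) = 0 (p(u, H) = u - u = 0)
v = -6 (v = 3*(-4) + 6*1 = -12 + 6 = -6)
v*p(-29/6 + 22/(-18), 44) = -6*0 = 0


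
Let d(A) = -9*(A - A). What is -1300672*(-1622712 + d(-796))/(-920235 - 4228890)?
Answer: -703538687488/1716375 ≈ -4.0990e+5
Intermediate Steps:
d(A) = 0 (d(A) = -9*0 = 0)
-1300672*(-1622712 + d(-796))/(-920235 - 4228890) = -1300672*(-1622712 + 0)/(-920235 - 4228890) = -1300672/((-5149125/(-1622712))) = -1300672/((-5149125*(-1/1622712))) = -1300672/1716375/540904 = -1300672*540904/1716375 = -703538687488/1716375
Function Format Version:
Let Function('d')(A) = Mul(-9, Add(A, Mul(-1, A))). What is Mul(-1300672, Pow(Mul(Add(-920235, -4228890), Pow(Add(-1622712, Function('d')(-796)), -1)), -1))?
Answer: Rational(-703538687488, 1716375) ≈ -4.0990e+5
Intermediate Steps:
Function('d')(A) = 0 (Function('d')(A) = Mul(-9, 0) = 0)
Mul(-1300672, Pow(Mul(Add(-920235, -4228890), Pow(Add(-1622712, Function('d')(-796)), -1)), -1)) = Mul(-1300672, Pow(Mul(Add(-920235, -4228890), Pow(Add(-1622712, 0), -1)), -1)) = Mul(-1300672, Pow(Mul(-5149125, Pow(-1622712, -1)), -1)) = Mul(-1300672, Pow(Mul(-5149125, Rational(-1, 1622712)), -1)) = Mul(-1300672, Pow(Rational(1716375, 540904), -1)) = Mul(-1300672, Rational(540904, 1716375)) = Rational(-703538687488, 1716375)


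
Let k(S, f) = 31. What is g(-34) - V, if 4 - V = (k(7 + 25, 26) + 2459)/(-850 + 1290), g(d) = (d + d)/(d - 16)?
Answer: 3321/1100 ≈ 3.0191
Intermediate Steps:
g(d) = 2*d/(-16 + d) (g(d) = (2*d)/(-16 + d) = 2*d/(-16 + d))
V = -73/44 (V = 4 - (31 + 2459)/(-850 + 1290) = 4 - 2490/440 = 4 - 1*249/44 = 4 - 249/44 = -73/44 ≈ -1.6591)
g(-34) - V = 2*(-34)/(-16 - 34) - 1*(-73/44) = 2*(-34)/(-50) + 73/44 = 2*(-34)*(-1/50) + 73/44 = 34/25 + 73/44 = 3321/1100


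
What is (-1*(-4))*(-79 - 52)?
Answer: -524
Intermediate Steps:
(-1*(-4))*(-79 - 52) = 4*(-131) = -524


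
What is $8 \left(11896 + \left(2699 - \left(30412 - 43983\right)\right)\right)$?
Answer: $225328$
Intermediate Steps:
$8 \left(11896 + \left(2699 - \left(30412 - 43983\right)\right)\right) = 8 \left(11896 + \left(2699 - -13571\right)\right) = 8 \left(11896 + \left(2699 + 13571\right)\right) = 8 \left(11896 + 16270\right) = 8 \cdot 28166 = 225328$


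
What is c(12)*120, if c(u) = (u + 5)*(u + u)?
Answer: 48960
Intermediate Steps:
c(u) = 2*u*(5 + u) (c(u) = (5 + u)*(2*u) = 2*u*(5 + u))
c(12)*120 = (2*12*(5 + 12))*120 = (2*12*17)*120 = 408*120 = 48960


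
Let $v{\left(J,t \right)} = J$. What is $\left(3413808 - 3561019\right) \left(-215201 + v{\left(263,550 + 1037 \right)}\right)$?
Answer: $31641237918$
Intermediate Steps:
$\left(3413808 - 3561019\right) \left(-215201 + v{\left(263,550 + 1037 \right)}\right) = \left(3413808 - 3561019\right) \left(-215201 + 263\right) = \left(-147211\right) \left(-214938\right) = 31641237918$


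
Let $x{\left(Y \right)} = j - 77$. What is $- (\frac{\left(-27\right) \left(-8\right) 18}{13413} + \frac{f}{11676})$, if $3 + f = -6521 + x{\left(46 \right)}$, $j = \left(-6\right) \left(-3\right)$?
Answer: $\frac{14300497}{52203396} \approx 0.27394$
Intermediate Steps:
$j = 18$
$x{\left(Y \right)} = -59$ ($x{\left(Y \right)} = 18 - 77 = -59$)
$f = -6583$ ($f = -3 - 6580 = -6583$)
$- (\frac{\left(-27\right) \left(-8\right) 18}{13413} + \frac{f}{11676}) = - (\frac{\left(-27\right) \left(-8\right) 18}{13413} - \frac{6583}{11676}) = - (216 \cdot 18 \cdot \frac{1}{13413} - \frac{6583}{11676}) = - (3888 \cdot \frac{1}{13413} - \frac{6583}{11676}) = - (\frac{1296}{4471} - \frac{6583}{11676}) = \left(-1\right) \left(- \frac{14300497}{52203396}\right) = \frac{14300497}{52203396}$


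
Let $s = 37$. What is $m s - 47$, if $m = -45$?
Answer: $-1712$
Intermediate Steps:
$m s - 47 = \left(-45\right) 37 - 47 = -1665 - 47 = -1712$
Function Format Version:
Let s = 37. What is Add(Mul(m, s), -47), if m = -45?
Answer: -1712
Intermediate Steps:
Add(Mul(m, s), -47) = Add(Mul(-45, 37), -47) = Add(-1665, -47) = -1712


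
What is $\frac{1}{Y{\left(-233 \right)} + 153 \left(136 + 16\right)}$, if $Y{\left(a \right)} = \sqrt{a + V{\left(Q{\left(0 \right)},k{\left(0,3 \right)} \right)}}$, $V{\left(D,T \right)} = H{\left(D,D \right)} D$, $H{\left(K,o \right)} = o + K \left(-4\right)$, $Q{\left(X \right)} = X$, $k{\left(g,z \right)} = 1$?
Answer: $\frac{23256}{540841769} - \frac{i \sqrt{233}}{540841769} \approx 4.3 \cdot 10^{-5} - 2.8223 \cdot 10^{-8} i$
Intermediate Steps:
$H{\left(K,o \right)} = o - 4 K$
$V{\left(D,T \right)} = - 3 D^{2}$ ($V{\left(D,T \right)} = \left(D - 4 D\right) D = - 3 D D = - 3 D^{2}$)
$Y{\left(a \right)} = \sqrt{a}$ ($Y{\left(a \right)} = \sqrt{a - 3 \cdot 0^{2}} = \sqrt{a - 0} = \sqrt{a + 0} = \sqrt{a}$)
$\frac{1}{Y{\left(-233 \right)} + 153 \left(136 + 16\right)} = \frac{1}{\sqrt{-233} + 153 \left(136 + 16\right)} = \frac{1}{i \sqrt{233} + 153 \cdot 152} = \frac{1}{i \sqrt{233} + 23256} = \frac{1}{23256 + i \sqrt{233}}$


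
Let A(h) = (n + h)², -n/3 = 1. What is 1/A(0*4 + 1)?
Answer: ¼ ≈ 0.25000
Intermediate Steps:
n = -3 (n = -3*1 = -3)
A(h) = (-3 + h)²
1/A(0*4 + 1) = 1/((-3 + (0*4 + 1))²) = 1/((-3 + (0 + 1))²) = 1/((-3 + 1)²) = 1/((-2)²) = 1/4 = ¼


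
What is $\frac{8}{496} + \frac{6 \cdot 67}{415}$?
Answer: $\frac{25339}{25730} \approx 0.9848$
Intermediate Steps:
$\frac{8}{496} + \frac{6 \cdot 67}{415} = 8 \cdot \frac{1}{496} + 402 \cdot \frac{1}{415} = \frac{1}{62} + \frac{402}{415} = \frac{25339}{25730}$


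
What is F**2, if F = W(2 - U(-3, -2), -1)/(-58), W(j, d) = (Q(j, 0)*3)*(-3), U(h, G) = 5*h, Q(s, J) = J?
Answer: 0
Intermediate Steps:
W(j, d) = 0 (W(j, d) = (0*3)*(-3) = 0*(-3) = 0)
F = 0 (F = 0/(-58) = -1/58*0 = 0)
F**2 = 0**2 = 0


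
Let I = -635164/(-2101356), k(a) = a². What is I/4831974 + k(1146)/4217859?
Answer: 123472371661712935/396545042805469362 ≈ 0.31137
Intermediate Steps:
I = 158791/525339 (I = -635164*(-1/2101356) = 158791/525339 ≈ 0.30226)
I/4831974 + k(1146)/4217859 = (158791/525339)/4831974 + 1146²/4217859 = (158791/525339)*(1/4831974) + 1313316*(1/4217859) = 158791/2538424389186 + 145924/468651 = 123472371661712935/396545042805469362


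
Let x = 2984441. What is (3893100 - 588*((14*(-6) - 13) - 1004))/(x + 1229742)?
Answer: 4540488/4214183 ≈ 1.0774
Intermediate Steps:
(3893100 - 588*((14*(-6) - 13) - 1004))/(x + 1229742) = (3893100 - 588*((14*(-6) - 13) - 1004))/(2984441 + 1229742) = (3893100 - 588*((-84 - 13) - 1004))/4214183 = (3893100 - 588*(-97 - 1004))*(1/4214183) = (3893100 - 588*(-1101))*(1/4214183) = (3893100 + 647388)*(1/4214183) = 4540488*(1/4214183) = 4540488/4214183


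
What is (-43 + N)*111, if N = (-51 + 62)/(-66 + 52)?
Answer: -68043/14 ≈ -4860.2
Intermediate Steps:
N = -11/14 (N = 11/(-14) = 11*(-1/14) = -11/14 ≈ -0.78571)
(-43 + N)*111 = (-43 - 11/14)*111 = -613/14*111 = -68043/14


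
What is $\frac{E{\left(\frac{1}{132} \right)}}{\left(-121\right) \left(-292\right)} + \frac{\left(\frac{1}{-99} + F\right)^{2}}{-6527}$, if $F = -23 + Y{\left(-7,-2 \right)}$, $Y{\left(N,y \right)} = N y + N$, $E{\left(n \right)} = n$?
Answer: $- \frac{32276890571}{821901039696} \approx -0.039271$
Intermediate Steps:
$Y{\left(N,y \right)} = N + N y$
$F = -16$ ($F = -23 - 7 \left(1 - 2\right) = -23 - -7 = -23 + 7 = -16$)
$\frac{E{\left(\frac{1}{132} \right)}}{\left(-121\right) \left(-292\right)} + \frac{\left(\frac{1}{-99} + F\right)^{2}}{-6527} = \frac{1}{132 \left(\left(-121\right) \left(-292\right)\right)} + \frac{\left(\frac{1}{-99} - 16\right)^{2}}{-6527} = \frac{1}{132 \cdot 35332} + \left(- \frac{1}{99} - 16\right)^{2} \left(- \frac{1}{6527}\right) = \frac{1}{132} \cdot \frac{1}{35332} + \left(- \frac{1585}{99}\right)^{2} \left(- \frac{1}{6527}\right) = \frac{1}{4663824} + \frac{2512225}{9801} \left(- \frac{1}{6527}\right) = \frac{1}{4663824} - \frac{2512225}{63971127} = - \frac{32276890571}{821901039696}$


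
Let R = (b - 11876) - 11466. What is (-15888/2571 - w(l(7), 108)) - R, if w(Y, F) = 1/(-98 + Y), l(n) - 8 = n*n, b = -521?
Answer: 838257952/35137 ≈ 23857.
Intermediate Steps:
l(n) = 8 + n**2 (l(n) = 8 + n*n = 8 + n**2)
R = -23863 (R = (-521 - 11876) - 11466 = -12397 - 11466 = -23863)
(-15888/2571 - w(l(7), 108)) - R = (-15888/2571 - 1/(-98 + (8 + 7**2))) - 1*(-23863) = (-15888*1/2571 - 1/(-98 + (8 + 49))) + 23863 = (-5296/857 - 1/(-98 + 57)) + 23863 = (-5296/857 - 1/(-41)) + 23863 = (-5296/857 - 1*(-1/41)) + 23863 = (-5296/857 + 1/41) + 23863 = -216279/35137 + 23863 = 838257952/35137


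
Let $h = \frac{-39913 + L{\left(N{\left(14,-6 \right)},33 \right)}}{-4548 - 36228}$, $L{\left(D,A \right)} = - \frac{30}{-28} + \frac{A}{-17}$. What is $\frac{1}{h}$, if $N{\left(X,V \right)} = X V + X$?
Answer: $\frac{9704688}{9499501} \approx 1.0216$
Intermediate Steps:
$N{\left(X,V \right)} = X + V X$ ($N{\left(X,V \right)} = V X + X = X + V X$)
$L{\left(D,A \right)} = \frac{15}{14} - \frac{A}{17}$ ($L{\left(D,A \right)} = \left(-30\right) \left(- \frac{1}{28}\right) + A \left(- \frac{1}{17}\right) = \frac{15}{14} - \frac{A}{17}$)
$h = \frac{9499501}{9704688}$ ($h = \frac{-39913 + \left(\frac{15}{14} - \frac{33}{17}\right)}{-4548 - 36228} = \frac{-39913 + \left(\frac{15}{14} - \frac{33}{17}\right)}{-40776} = \left(-39913 - \frac{207}{238}\right) \left(- \frac{1}{40776}\right) = \left(- \frac{9499501}{238}\right) \left(- \frac{1}{40776}\right) = \frac{9499501}{9704688} \approx 0.97886$)
$\frac{1}{h} = \frac{1}{\frac{9499501}{9704688}} = \frac{9704688}{9499501}$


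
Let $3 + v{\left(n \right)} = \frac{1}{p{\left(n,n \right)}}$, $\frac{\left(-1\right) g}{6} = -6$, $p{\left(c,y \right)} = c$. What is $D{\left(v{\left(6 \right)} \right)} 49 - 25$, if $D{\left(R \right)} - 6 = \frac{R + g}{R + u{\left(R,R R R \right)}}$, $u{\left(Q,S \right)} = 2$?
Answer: $- \frac{8406}{5} \approx -1681.2$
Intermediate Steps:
$g = 36$ ($g = \left(-6\right) \left(-6\right) = 36$)
$v{\left(n \right)} = -3 + \frac{1}{n}$
$D{\left(R \right)} = 6 + \frac{36 + R}{2 + R}$ ($D{\left(R \right)} = 6 + \frac{R + 36}{R + 2} = 6 + \frac{36 + R}{2 + R}$)
$D{\left(v{\left(6 \right)} \right)} 49 - 25 = \frac{48 + 7 \left(-3 + \frac{1}{6}\right)}{2 - \left(3 - \frac{1}{6}\right)} 49 - 25 = \frac{48 + 7 \left(-3 + \frac{1}{6}\right)}{2 + \left(-3 + \frac{1}{6}\right)} 49 - 25 = \frac{48 + 7 \left(- \frac{17}{6}\right)}{2 - \frac{17}{6}} \cdot 49 - 25 = \frac{48 - \frac{119}{6}}{- \frac{5}{6}} \cdot 49 - 25 = \left(- \frac{6}{5}\right) \frac{169}{6} \cdot 49 - 25 = \left(- \frac{169}{5}\right) 49 - 25 = - \frac{8281}{5} - 25 = - \frac{8406}{5}$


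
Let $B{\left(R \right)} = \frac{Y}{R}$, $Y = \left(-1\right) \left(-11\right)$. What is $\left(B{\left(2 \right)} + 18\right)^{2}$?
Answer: $\frac{2209}{4} \approx 552.25$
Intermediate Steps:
$Y = 11$
$B{\left(R \right)} = \frac{11}{R}$
$\left(B{\left(2 \right)} + 18\right)^{2} = \left(\frac{11}{2} + 18\right)^{2} = \left(\frac{47}{2}\right)^{2} = \frac{2209}{4}$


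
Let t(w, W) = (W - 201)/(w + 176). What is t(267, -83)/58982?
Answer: -142/13064513 ≈ -1.0869e-5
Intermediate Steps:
t(w, W) = (-201 + W)/(176 + w)
t(267, -83)/58982 = ((-201 - 83)/(176 + 267))/58982 = (-284/443)*(1/58982) = ((1/443)*(-284))*(1/58982) = -284/443*1/58982 = -142/13064513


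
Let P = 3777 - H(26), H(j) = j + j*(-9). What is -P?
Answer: -3985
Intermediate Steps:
H(j) = -8*j (H(j) = j - 9*j = -8*j)
P = 3985 (P = 3777 - (-8)*26 = 3777 - 1*(-208) = 3777 + 208 = 3985)
-P = -1*3985 = -3985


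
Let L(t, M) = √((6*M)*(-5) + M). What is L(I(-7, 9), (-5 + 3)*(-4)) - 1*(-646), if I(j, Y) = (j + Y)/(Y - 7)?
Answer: 646 + 2*I*√58 ≈ 646.0 + 15.232*I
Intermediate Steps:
I(j, Y) = (Y + j)/(-7 + Y)
L(t, M) = √29*√(-M) (L(t, M) = √(-30*M + M) = √(-29*M) = √29*√(-M))
L(I(-7, 9), (-5 + 3)*(-4)) - 1*(-646) = √29*√(-(-5 + 3)*(-4)) - 1*(-646) = √29*√(-(-2)*(-4)) + 646 = √29*√(-1*8) + 646 = √29*√(-8) + 646 = √29*(2*I*√2) + 646 = 2*I*√58 + 646 = 646 + 2*I*√58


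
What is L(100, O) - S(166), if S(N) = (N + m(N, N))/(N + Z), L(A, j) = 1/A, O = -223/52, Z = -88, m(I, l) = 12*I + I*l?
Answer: -1485661/3900 ≈ -380.94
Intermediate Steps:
O = -223/52 (O = -223*1/52 = -223/52 ≈ -4.2885)
S(N) = (N + N*(12 + N))/(-88 + N) (S(N) = (N + N*(12 + N))/(N - 88) = (N + N*(12 + N))/(-88 + N))
L(100, O) - S(166) = 1/100 - 166*(13 + 166)/(-88 + 166) = 1/100 - 166*179/78 = 1/100 - 1*14857/39 = 1/100 - 14857/39 = -1485661/3900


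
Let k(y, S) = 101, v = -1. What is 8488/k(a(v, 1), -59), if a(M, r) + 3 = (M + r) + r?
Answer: 8488/101 ≈ 84.040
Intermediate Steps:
a(M, r) = -3 + M + 2*r (a(M, r) = -3 + ((M + r) + r) = -3 + (M + 2*r) = -3 + M + 2*r)
8488/k(a(v, 1), -59) = 8488/101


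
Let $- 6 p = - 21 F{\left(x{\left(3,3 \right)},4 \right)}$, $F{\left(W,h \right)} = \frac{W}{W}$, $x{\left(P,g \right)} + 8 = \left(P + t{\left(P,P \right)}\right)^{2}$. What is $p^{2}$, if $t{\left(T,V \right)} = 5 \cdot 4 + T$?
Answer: $\frac{49}{4} \approx 12.25$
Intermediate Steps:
$t{\left(T,V \right)} = 20 + T$
$x{\left(P,g \right)} = -8 + \left(20 + 2 P\right)^{2}$ ($x{\left(P,g \right)} = -8 + \left(P + \left(20 + P\right)\right)^{2} = -8 + \left(20 + 2 P\right)^{2}$)
$F{\left(W,h \right)} = 1$
$p = \frac{7}{2}$ ($p = - \frac{\left(-21\right) 1}{6} = \left(- \frac{1}{6}\right) \left(-21\right) = \frac{7}{2} \approx 3.5$)
$p^{2} = \left(\frac{7}{2}\right)^{2} = \frac{49}{4}$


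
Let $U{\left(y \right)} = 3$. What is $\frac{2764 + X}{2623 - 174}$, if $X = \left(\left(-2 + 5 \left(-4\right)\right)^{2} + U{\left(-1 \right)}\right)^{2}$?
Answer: $\frac{239933}{2449} \approx 97.972$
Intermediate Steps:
$X = 237169$ ($X = \left(\left(-2 + 5 \left(-4\right)\right)^{2} + 3\right)^{2} = \left(\left(-2 - 20\right)^{2} + 3\right)^{2} = \left(\left(-22\right)^{2} + 3\right)^{2} = \left(484 + 3\right)^{2} = 487^{2} = 237169$)
$\frac{2764 + X}{2623 - 174} = \frac{2764 + 237169}{2623 - 174} = \frac{239933}{2449}$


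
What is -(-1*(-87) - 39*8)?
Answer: 225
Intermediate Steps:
-(-1*(-87) - 39*8) = -(87 - 312) = -1*(-225) = 225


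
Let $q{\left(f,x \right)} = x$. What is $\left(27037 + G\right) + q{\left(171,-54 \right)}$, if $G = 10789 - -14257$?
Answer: $52029$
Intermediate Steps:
$G = 25046$ ($G = 10789 + 14257 = 25046$)
$\left(27037 + G\right) + q{\left(171,-54 \right)} = \left(27037 + 25046\right) - 54 = 52083 - 54 = 52029$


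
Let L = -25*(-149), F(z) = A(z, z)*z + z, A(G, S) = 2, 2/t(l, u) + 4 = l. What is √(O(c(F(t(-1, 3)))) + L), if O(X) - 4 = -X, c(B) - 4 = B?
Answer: √93155/5 ≈ 61.043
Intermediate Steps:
t(l, u) = 2/(-4 + l)
F(z) = 3*z (F(z) = 2*z + z = 3*z)
c(B) = 4 + B
L = 3725
O(X) = 4 - X
√(O(c(F(t(-1, 3)))) + L) = √((4 - (4 + 3*(2/(-4 - 1)))) + 3725) = √((4 - (4 + 3*(2/(-5)))) + 3725) = √((4 - (4 + 3*(2*(-⅕)))) + 3725) = √((4 - (4 + 3*(-⅖))) + 3725) = √((4 - (4 - 6/5)) + 3725) = √((4 - 1*14/5) + 3725) = √((4 - 14/5) + 3725) = √(6/5 + 3725) = √(18631/5) = √93155/5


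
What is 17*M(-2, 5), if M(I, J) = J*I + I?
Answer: -204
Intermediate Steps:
M(I, J) = I + I*J (M(I, J) = I*J + I = I + I*J)
17*M(-2, 5) = 17*(-2*(1 + 5)) = 17*(-2*6) = 17*(-12) = -204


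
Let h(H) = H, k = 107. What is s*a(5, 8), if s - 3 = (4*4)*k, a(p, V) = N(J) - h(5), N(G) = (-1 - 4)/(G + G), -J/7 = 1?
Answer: -15925/2 ≈ -7962.5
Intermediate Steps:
J = -7 (J = -7*1 = -7)
N(G) = -5/(2*G) (N(G) = -5*1/(2*G) = -5/(2*G))
a(p, V) = -65/14 (a(p, V) = -5/2/(-7) - 1*5 = -5/2*(-⅐) - 5 = 5/14 - 5 = -65/14)
s = 1715 (s = 3 + (4*4)*107 = 3 + 16*107 = 3 + 1712 = 1715)
s*a(5, 8) = 1715*(-65/14) = -15925/2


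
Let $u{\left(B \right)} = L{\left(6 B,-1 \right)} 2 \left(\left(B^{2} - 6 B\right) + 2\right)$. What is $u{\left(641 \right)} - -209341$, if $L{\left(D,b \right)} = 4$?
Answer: $3465637$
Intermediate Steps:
$u{\left(B \right)} = 16 - 48 B + 8 B^{2}$ ($u{\left(B \right)} = 4 \cdot 2 \left(\left(B^{2} - 6 B\right) + 2\right) = 8 \left(2 + B^{2} - 6 B\right) = 16 - 48 B + 8 B^{2}$)
$u{\left(641 \right)} - -209341 = \left(16 - 30768 + 8 \cdot 641^{2}\right) - -209341 = \left(16 - 30768 + 8 \cdot 410881\right) + 209341 = \left(16 - 30768 + 3287048\right) + 209341 = 3256296 + 209341 = 3465637$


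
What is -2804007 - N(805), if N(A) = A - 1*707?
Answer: -2804105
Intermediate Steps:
N(A) = -707 + A (N(A) = A - 707 = -707 + A)
-2804007 - N(805) = -2804007 - (-707 + 805) = -2804007 - 1*98 = -2804007 - 98 = -2804105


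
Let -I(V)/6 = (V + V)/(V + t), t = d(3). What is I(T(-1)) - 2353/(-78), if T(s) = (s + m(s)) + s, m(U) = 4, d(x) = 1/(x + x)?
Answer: 1489/78 ≈ 19.090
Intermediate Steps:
d(x) = 1/(2*x)
t = ⅙ (t = (½)/3 = (½)*(⅓) = ⅙ ≈ 0.16667)
T(s) = 4 + 2*s (T(s) = (s + 4) + s = (4 + s) + s = 4 + 2*s)
I(V) = -12*V/(⅙ + V) (I(V) = -6*(V + V)/(V + ⅙) = -6*2*V/(⅙ + V) = -12*V/(⅙ + V))
I(T(-1)) - 2353/(-78) = -72*(4 + 2*(-1))/(1 + 6*(4 + 2*(-1))) - 2353/(-78) = -72*(4 - 2)/(1 + 6*(4 - 2)) - 2353*(-1/78) = -72*2/(1 + 6*2) + 181/6 = -72*2/(1 + 12) + 181/6 = -72*2/13 + 181/6 = -72*2*1/13 + 181/6 = -144/13 + 181/6 = 1489/78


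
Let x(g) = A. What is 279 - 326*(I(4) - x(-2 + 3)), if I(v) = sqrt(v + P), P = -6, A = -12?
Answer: -3633 - 326*I*sqrt(2) ≈ -3633.0 - 461.03*I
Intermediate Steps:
x(g) = -12
I(v) = sqrt(-6 + v) (I(v) = sqrt(v - 6) = sqrt(-6 + v))
279 - 326*(I(4) - x(-2 + 3)) = 279 - 326*(sqrt(-6 + 4) - 1*(-12)) = 279 - 326*(sqrt(-2) + 12) = 279 - 326*(I*sqrt(2) + 12) = 279 - 326*(12 + I*sqrt(2)) = 279 + (-3912 - 326*I*sqrt(2)) = -3633 - 326*I*sqrt(2)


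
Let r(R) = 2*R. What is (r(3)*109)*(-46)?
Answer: -30084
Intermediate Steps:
(r(3)*109)*(-46) = ((2*3)*109)*(-46) = (6*109)*(-46) = 654*(-46) = -30084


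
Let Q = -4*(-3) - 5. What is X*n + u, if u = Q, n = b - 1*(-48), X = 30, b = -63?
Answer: -443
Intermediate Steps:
Q = 7 (Q = 12 - 5 = 7)
n = -15 (n = -63 - 1*(-48) = -63 + 48 = -15)
u = 7
X*n + u = 30*(-15) + 7 = -450 + 7 = -443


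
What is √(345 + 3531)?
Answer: 2*√969 ≈ 62.258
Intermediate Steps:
√(345 + 3531) = √3876 = 2*√969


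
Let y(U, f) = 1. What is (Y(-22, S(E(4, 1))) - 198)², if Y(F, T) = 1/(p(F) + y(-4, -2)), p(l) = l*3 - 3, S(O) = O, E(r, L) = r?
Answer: 181306225/4624 ≈ 39210.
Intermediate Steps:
p(l) = -3 + 3*l (p(l) = 3*l - 3 = -3 + 3*l)
Y(F, T) = 1/(-2 + 3*F) (Y(F, T) = 1/((-3 + 3*F) + 1) = 1/(-2 + 3*F))
(Y(-22, S(E(4, 1))) - 198)² = (1/(-2 + 3*(-22)) - 198)² = (1/(-2 - 66) - 198)² = (1/(-68) - 198)² = (-1/68 - 198)² = (-13465/68)² = 181306225/4624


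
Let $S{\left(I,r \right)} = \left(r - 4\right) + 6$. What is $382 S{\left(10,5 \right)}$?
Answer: $2674$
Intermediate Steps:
$S{\left(I,r \right)} = 2 + r$ ($S{\left(I,r \right)} = \left(-4 + r\right) + 6 = 2 + r$)
$382 S{\left(10,5 \right)} = 382 \left(2 + 5\right) = 382 \cdot 7 = 2674$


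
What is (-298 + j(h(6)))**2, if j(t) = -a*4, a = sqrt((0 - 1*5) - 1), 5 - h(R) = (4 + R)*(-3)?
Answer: 88708 + 2384*I*sqrt(6) ≈ 88708.0 + 5839.6*I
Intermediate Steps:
h(R) = 17 + 3*R (h(R) = 5 - (4 + R)*(-3) = 5 - (-12 - 3*R) = 5 + (12 + 3*R) = 17 + 3*R)
a = I*sqrt(6) (a = sqrt((0 - 5) - 1) = sqrt(-5 - 1) = sqrt(-6) = I*sqrt(6) ≈ 2.4495*I)
j(t) = -4*I*sqrt(6) (j(t) = -I*sqrt(6)*4 = -4*I*sqrt(6))
(-298 + j(h(6)))**2 = (-298 - 4*I*sqrt(6))**2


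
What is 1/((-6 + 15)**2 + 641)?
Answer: 1/722 ≈ 0.0013850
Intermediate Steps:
1/((-6 + 15)**2 + 641) = 1/(9**2 + 641) = 1/(81 + 641) = 1/722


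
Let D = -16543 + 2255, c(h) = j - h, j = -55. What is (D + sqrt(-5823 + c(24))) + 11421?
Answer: -2867 + I*sqrt(5902) ≈ -2867.0 + 76.824*I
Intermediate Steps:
c(h) = -55 - h
D = -14288
(D + sqrt(-5823 + c(24))) + 11421 = (-14288 + sqrt(-5823 + (-55 - 1*24))) + 11421 = (-14288 + sqrt(-5823 + (-55 - 24))) + 11421 = (-14288 + sqrt(-5823 - 79)) + 11421 = (-14288 + sqrt(-5902)) + 11421 = (-14288 + I*sqrt(5902)) + 11421 = -2867 + I*sqrt(5902)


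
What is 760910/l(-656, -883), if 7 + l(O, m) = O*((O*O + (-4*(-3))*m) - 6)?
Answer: -760910/275345511 ≈ -0.0027635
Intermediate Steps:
l(O, m) = -7 + O*(-6 + O² + 12*m) (l(O, m) = -7 + O*((O*O + (-4*(-3))*m) - 6) = -7 + O*((O² + 12*m) - 6) = -7 + O*(-6 + O² + 12*m))
760910/l(-656, -883) = 760910/(-7 + (-656)³ - 6*(-656) + 12*(-656)*(-883)) = 760910/(-7 - 282300416 + 3936 + 6950976) = 760910/(-275345511) = 760910*(-1/275345511) = -760910/275345511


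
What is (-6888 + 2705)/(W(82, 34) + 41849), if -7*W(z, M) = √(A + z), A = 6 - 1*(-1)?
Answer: -8577663983/85815601160 - 29281*√89/85815601160 ≈ -0.099958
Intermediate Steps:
A = 7 (A = 6 + 1 = 7)
W(z, M) = -√(7 + z)/7
(-6888 + 2705)/(W(82, 34) + 41849) = (-6888 + 2705)/(-√(7 + 82)/7 + 41849) = -4183/(-√89/7 + 41849) = -4183/(41849 - √89/7)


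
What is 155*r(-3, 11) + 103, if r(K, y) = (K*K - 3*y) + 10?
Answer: -2067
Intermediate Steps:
r(K, y) = 10 + K**2 - 3*y (r(K, y) = (K**2 - 3*y) + 10 = 10 + K**2 - 3*y)
155*r(-3, 11) + 103 = 155*(10 + (-3)**2 - 3*11) + 103 = 155*(10 + 9 - 33) + 103 = 155*(-14) + 103 = -2170 + 103 = -2067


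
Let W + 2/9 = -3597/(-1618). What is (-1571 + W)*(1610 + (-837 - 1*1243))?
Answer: 5369224775/7281 ≈ 7.3743e+5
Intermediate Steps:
W = 29137/14562 (W = -2/9 - 3597/(-1618) = -2/9 - 3597*(-1/1618) = -2/9 + 3597/1618 = 29137/14562 ≈ 2.0009)
(-1571 + W)*(1610 + (-837 - 1*1243)) = (-1571 + 29137/14562)*(1610 + (-837 - 1*1243)) = -22847765*(1610 + (-837 - 1243))/14562 = -22847765*(1610 - 2080)/14562 = -22847765/14562*(-470) = 5369224775/7281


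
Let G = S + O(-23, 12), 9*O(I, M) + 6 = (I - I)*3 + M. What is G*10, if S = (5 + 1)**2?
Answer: 1100/3 ≈ 366.67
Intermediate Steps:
O(I, M) = -2/3 + M/9 (O(I, M) = -2/3 + ((I - I)*3 + M)/9 = -2/3 + (0*3 + M)/9 = -2/3 + (0 + M)/9 = -2/3 + M/9)
S = 36 (S = 6**2 = 36)
G = 110/3 (G = 36 + (-2/3 + (1/9)*12) = 36 + (-2/3 + 4/3) = 36 + 2/3 = 110/3 ≈ 36.667)
G*10 = (110/3)*10 = 1100/3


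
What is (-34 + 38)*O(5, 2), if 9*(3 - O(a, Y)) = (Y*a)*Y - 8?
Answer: 20/3 ≈ 6.6667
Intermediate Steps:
O(a, Y) = 35/9 - a*Y**2/9 (O(a, Y) = 3 - ((Y*a)*Y - 8)/9 = 3 - (a*Y**2 - 8)/9 = 3 - (-8 + a*Y**2)/9 = 3 + (8/9 - a*Y**2/9) = 35/9 - a*Y**2/9)
(-34 + 38)*O(5, 2) = (-34 + 38)*(35/9 - 1/9*5*2**2) = 4*(35/9 - 1/9*5*4) = 4*(35/9 - 20/9) = 4*(5/3) = 20/3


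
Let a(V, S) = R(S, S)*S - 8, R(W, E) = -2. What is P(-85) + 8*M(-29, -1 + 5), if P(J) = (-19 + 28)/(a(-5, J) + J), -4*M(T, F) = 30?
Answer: -4611/77 ≈ -59.883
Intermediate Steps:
M(T, F) = -15/2 (M(T, F) = -¼*30 = -15/2)
a(V, S) = -8 - 2*S (a(V, S) = -2*S - 8 = -8 - 2*S)
P(J) = 9/(-8 - J) (P(J) = (-19 + 28)/((-8 - 2*J) + J) = 9/(-8 - J))
P(-85) + 8*M(-29, -1 + 5) = 9/(-8 - 1*(-85)) + 8*(-15/2) = 9/(-8 + 85) - 60 = 9/77 - 60 = -4611/77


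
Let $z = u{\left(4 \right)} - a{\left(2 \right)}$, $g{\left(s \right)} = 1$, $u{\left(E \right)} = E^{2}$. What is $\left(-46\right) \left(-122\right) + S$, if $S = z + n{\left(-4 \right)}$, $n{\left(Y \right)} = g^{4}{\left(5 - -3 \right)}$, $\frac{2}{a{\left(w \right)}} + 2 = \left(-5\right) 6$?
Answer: $\frac{90065}{16} \approx 5629.1$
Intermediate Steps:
$a{\left(w \right)} = - \frac{1}{16}$ ($a{\left(w \right)} = \frac{2}{-2 - 30} = \frac{2}{-32} = 2 \left(- \frac{1}{32}\right) = - \frac{1}{16}$)
$n{\left(Y \right)} = 1$ ($n{\left(Y \right)} = 1^{4} = 1$)
$z = \frac{257}{16}$ ($z = 4^{2} - - \frac{1}{16} = 16 + \frac{1}{16} = \frac{257}{16} \approx 16.063$)
$S = \frac{273}{16}$ ($S = \frac{257}{16} + 1 = \frac{273}{16} \approx 17.063$)
$\left(-46\right) \left(-122\right) + S = \left(-46\right) \left(-122\right) + \frac{273}{16} = 5612 + \frac{273}{16} = \frac{90065}{16}$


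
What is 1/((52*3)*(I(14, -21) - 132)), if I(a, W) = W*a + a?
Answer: -1/64272 ≈ -1.5559e-5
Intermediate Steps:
I(a, W) = a + W*a
1/((52*3)*(I(14, -21) - 132)) = 1/((52*3)*(14*(1 - 21) - 132)) = 1/(156*(14*(-20) - 132)) = 1/(156*(-280 - 132)) = 1/(156*(-412)) = 1/(-64272) = -1/64272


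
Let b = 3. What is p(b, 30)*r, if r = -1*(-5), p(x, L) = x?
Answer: 15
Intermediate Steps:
r = 5
p(b, 30)*r = 3*5 = 15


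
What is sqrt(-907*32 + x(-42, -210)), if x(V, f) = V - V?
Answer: 4*I*sqrt(1814) ≈ 170.36*I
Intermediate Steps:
x(V, f) = 0
sqrt(-907*32 + x(-42, -210)) = sqrt(-907*32 + 0) = sqrt(-29024 + 0) = sqrt(-29024) = 4*I*sqrt(1814)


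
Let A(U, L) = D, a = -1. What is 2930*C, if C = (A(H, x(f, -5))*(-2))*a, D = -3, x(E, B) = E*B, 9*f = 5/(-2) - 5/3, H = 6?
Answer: -17580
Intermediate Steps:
f = -25/54 (f = (5/(-2) - 5/3)/9 = (5*(-1/2) - 5*1/3)/9 = (-5/2 - 5/3)/9 = (1/9)*(-25/6) = -25/54 ≈ -0.46296)
x(E, B) = B*E
A(U, L) = -3
C = -6 (C = -3*(-2)*(-1) = 6*(-1) = -6)
2930*C = 2930*(-6) = -17580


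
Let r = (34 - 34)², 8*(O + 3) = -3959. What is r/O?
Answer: 0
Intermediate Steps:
O = -3983/8 (O = -3 + (⅛)*(-3959) = -3 - 3959/8 = -3983/8 ≈ -497.88)
r = 0 (r = 0² = 0)
r/O = 0/(-3983/8) = 0*(-8/3983) = 0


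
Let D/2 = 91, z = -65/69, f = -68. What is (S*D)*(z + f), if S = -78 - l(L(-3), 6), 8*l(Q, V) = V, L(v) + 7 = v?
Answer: 45453135/46 ≈ 9.8811e+5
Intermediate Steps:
z = -65/69 (z = -65*1/69 = -65/69 ≈ -0.94203)
L(v) = -7 + v
D = 182 (D = 2*91 = 182)
l(Q, V) = V/8
S = -315/4 (S = -78 - 6/8 = -78 - 1*¾ = -78 - ¾ = -315/4 ≈ -78.750)
(S*D)*(z + f) = (-315/4*182)*(-65/69 - 68) = -28665/2*(-4757/69) = 45453135/46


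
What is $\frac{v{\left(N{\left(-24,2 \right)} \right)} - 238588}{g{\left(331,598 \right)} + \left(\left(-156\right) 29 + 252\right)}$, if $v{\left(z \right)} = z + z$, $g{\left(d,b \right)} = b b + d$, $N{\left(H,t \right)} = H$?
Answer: $- \frac{238636}{353663} \approx -0.67476$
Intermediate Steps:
$g{\left(d,b \right)} = d + b^{2}$ ($g{\left(d,b \right)} = b^{2} + d = d + b^{2}$)
$v{\left(z \right)} = 2 z$
$\frac{v{\left(N{\left(-24,2 \right)} \right)} - 238588}{g{\left(331,598 \right)} + \left(\left(-156\right) 29 + 252\right)} = \frac{2 \left(-24\right) - 238588}{\left(331 + 598^{2}\right) + \left(\left(-156\right) 29 + 252\right)} = \frac{-48 - 238588}{\left(331 + 357604\right) + \left(-4524 + 252\right)} = - \frac{238636}{357935 - 4272} = - \frac{238636}{353663}$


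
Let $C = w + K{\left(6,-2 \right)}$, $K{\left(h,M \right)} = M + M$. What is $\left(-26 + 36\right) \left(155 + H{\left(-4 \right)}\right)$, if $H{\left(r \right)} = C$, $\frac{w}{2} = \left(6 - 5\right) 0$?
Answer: $1510$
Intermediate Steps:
$K{\left(h,M \right)} = 2 M$
$w = 0$ ($w = 2 \left(6 - 5\right) 0 = 2 \cdot 1 \cdot 0 = 2 \cdot 0 = 0$)
$C = -4$ ($C = 0 + 2 \left(-2\right) = 0 - 4 = -4$)
$H{\left(r \right)} = -4$
$\left(-26 + 36\right) \left(155 + H{\left(-4 \right)}\right) = \left(-26 + 36\right) \left(155 - 4\right) = 10 \cdot 151 = 1510$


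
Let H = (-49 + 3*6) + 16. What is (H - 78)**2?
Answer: 8649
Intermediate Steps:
H = -15 (H = (-49 + 18) + 16 = -31 + 16 = -15)
(H - 78)**2 = (-15 - 78)**2 = (-93)**2 = 8649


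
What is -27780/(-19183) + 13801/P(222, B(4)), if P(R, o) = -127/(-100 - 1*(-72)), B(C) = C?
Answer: 7416376384/2436241 ≈ 3044.2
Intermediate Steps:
P(R, o) = 127/28 (P(R, o) = -127/(-100 + 72) = -127/(-28) = -127*(-1/28) = 127/28)
-27780/(-19183) + 13801/P(222, B(4)) = -27780/(-19183) + 13801/(127/28) = -27780*(-1/19183) + 13801*(28/127) = 27780/19183 + 386428/127 = 7416376384/2436241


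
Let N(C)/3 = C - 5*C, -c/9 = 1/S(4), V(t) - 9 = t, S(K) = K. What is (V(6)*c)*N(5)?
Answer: 2025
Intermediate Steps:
V(t) = 9 + t
c = -9/4 ≈ -2.2500
N(C) = -12*C (N(C) = 3*(C - 5*C) = 3*(-4*C) = -12*C)
(V(6)*c)*N(5) = ((9 + 6)*(-9/4))*(-12*5) = (15*(-9/4))*(-60) = -135/4*(-60) = 2025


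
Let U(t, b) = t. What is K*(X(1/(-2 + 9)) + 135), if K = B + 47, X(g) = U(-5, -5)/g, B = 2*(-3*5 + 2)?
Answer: 2100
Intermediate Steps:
B = -26 (B = 2*(-15 + 2) = 2*(-13) = -26)
X(g) = -5/g
K = 21 (K = -26 + 47 = 21)
K*(X(1/(-2 + 9)) + 135) = 21*(-5/(1/(-2 + 9)) + 135) = 21*(-5/(1/7) + 135) = 21*(-5/1/7 + 135) = 21*(-5*7 + 135) = 21*(-35 + 135) = 21*100 = 2100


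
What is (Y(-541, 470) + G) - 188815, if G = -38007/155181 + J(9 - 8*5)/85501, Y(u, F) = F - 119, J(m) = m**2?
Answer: -64117130286450/340208479 ≈ -1.8846e+5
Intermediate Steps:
Y(u, F) = -119 + F
G = -79500194/340208479 (G = -38007/155181 + (9 - 8*5)**2/85501 = -38007*1/155181 + (9 - 40)**2*(1/85501) = -12669/51727 + (-31)**2*(1/85501) = -12669/51727 + 961*(1/85501) = -12669/51727 + 961/85501 = -79500194/340208479 ≈ -0.23368)
(Y(-541, 470) + G) - 188815 = ((-119 + 470) - 79500194/340208479) - 188815 = (351 - 79500194/340208479) - 188815 = 119333675935/340208479 - 188815 = -64117130286450/340208479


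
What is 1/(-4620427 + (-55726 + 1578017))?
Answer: -1/3098136 ≈ -3.2277e-7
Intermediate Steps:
1/(-4620427 + (-55726 + 1578017)) = 1/(-4620427 + 1522291) = 1/(-3098136) = -1/3098136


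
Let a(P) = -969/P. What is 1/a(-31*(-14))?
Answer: -434/969 ≈ -0.44788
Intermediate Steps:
1/a(-31*(-14)) = 1/(-969/((-31*(-14)))) = 1/(-969/434) = -434/969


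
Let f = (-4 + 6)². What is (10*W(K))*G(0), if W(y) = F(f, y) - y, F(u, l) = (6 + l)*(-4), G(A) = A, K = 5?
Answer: 0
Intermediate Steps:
f = 4 (f = 2² = 4)
F(u, l) = -24 - 4*l
W(y) = -24 - 5*y (W(y) = (-24 - 4*y) - y = -24 - 5*y)
(10*W(K))*G(0) = (10*(-24 - 5*5))*0 = (10*(-24 - 25))*0 = (10*(-49))*0 = -490*0 = 0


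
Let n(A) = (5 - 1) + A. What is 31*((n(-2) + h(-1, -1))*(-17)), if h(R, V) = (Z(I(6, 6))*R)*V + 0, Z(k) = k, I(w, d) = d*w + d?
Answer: -23188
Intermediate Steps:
I(w, d) = d + d*w
n(A) = 4 + A
h(R, V) = 42*R*V (h(R, V) = ((6*(1 + 6))*R)*V + 0 = ((6*7)*R)*V + 0 = (42*R)*V + 0 = 42*R*V + 0 = 42*R*V)
31*((n(-2) + h(-1, -1))*(-17)) = 31*(((4 - 2) + 42*(-1)*(-1))*(-17)) = 31*((2 + 42)*(-17)) = 31*(44*(-17)) = 31*(-748) = -23188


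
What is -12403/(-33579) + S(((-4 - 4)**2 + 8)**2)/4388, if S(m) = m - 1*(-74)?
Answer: 115491373/73672326 ≈ 1.5676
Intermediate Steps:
S(m) = 74 + m (S(m) = m + 74 = 74 + m)
-12403/(-33579) + S(((-4 - 4)**2 + 8)**2)/4388 = -12403/(-33579) + (74 + ((-4 - 4)**2 + 8)**2)/4388 = -12403*(-1/33579) + (74 + ((-8)**2 + 8)**2)*(1/4388) = 12403/33579 + (74 + (64 + 8)**2)*(1/4388) = 12403/33579 + (74 + 72**2)*(1/4388) = 12403/33579 + (74 + 5184)*(1/4388) = 12403/33579 + 5258*(1/4388) = 12403/33579 + 2629/2194 = 115491373/73672326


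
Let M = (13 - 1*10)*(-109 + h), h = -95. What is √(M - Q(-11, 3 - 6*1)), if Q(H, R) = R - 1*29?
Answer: 2*I*√145 ≈ 24.083*I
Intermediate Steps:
Q(H, R) = -29 + R (Q(H, R) = R - 29 = -29 + R)
M = -612 (M = (13 - 1*10)*(-109 - 95) = (13 - 10)*(-204) = 3*(-204) = -612)
√(M - Q(-11, 3 - 6*1)) = √(-612 - (-29 + (3 - 6*1))) = √(-612 - (-29 + (3 - 6))) = √(-612 - (-29 - 3)) = √(-612 - 1*(-32)) = √(-612 + 32) = √(-580) = 2*I*√145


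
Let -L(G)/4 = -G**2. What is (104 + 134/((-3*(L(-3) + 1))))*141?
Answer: 536270/37 ≈ 14494.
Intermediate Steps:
L(G) = 4*G**2 (L(G) = -(-4)*G**2 = 4*G**2)
(104 + 134/((-3*(L(-3) + 1))))*141 = (104 + 134/((-3*(4*(-3)**2 + 1))))*141 = (104 + 134/((-3*(4*9 + 1))))*141 = (104 + 134/((-3*(36 + 1))))*141 = (104 + 134/((-3*37)))*141 = (104 + 134/(-111))*141 = (104 + 134*(-1/111))*141 = (104 - 134/111)*141 = (11410/111)*141 = 536270/37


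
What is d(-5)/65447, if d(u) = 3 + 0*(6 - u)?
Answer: 3/65447 ≈ 4.5839e-5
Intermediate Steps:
d(u) = 3 (d(u) = 3 + 0 = 3)
d(-5)/65447 = 3/65447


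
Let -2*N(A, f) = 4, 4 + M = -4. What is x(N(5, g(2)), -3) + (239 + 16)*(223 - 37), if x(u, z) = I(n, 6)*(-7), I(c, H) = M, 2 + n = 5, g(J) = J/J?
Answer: 47486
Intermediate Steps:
g(J) = 1
n = 3 (n = -2 + 5 = 3)
M = -8 (M = -4 - 4 = -8)
I(c, H) = -8
N(A, f) = -2 (N(A, f) = -½*4 = -2)
x(u, z) = 56 (x(u, z) = -8*(-7) = 56)
x(N(5, g(2)), -3) + (239 + 16)*(223 - 37) = 56 + (239 + 16)*(223 - 37) = 56 + 255*186 = 56 + 47430 = 47486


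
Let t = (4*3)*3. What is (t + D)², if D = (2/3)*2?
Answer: 12544/9 ≈ 1393.8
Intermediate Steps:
t = 36 (t = 12*3 = 36)
D = 4/3 (D = (2*(⅓))*2 = (⅔)*2 = 4/3 ≈ 1.3333)
(t + D)² = (36 + 4/3)² = (112/3)² = 12544/9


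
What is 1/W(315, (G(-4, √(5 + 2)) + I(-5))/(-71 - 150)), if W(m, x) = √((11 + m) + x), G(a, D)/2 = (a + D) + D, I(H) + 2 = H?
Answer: √221/√(72061 - 4*√7) ≈ 0.055383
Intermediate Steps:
I(H) = -2 + H
G(a, D) = 2*a + 4*D (G(a, D) = 2*((a + D) + D) = 2*((D + a) + D) = 2*(a + 2*D) = 2*a + 4*D)
W(m, x) = √(11 + m + x)
1/W(315, (G(-4, √(5 + 2)) + I(-5))/(-71 - 150)) = 1/(√(11 + 315 + ((2*(-4) + 4*√(5 + 2)) + (-2 - 5))/(-71 - 150))) = 1/(√(11 + 315 + ((-8 + 4*√7) - 7)/(-221))) = 1/(√(11 + 315 + (-15 + 4*√7)*(-1/221))) = 1/(√(11 + 315 + (15/221 - 4*√7/221))) = 1/(√(72061/221 - 4*√7/221)) = (72061/221 - 4*√7/221)^(-½)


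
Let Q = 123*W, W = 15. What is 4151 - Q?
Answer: 2306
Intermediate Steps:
Q = 1845 (Q = 123*15 = 1845)
4151 - Q = 4151 - 1*1845 = 4151 - 1845 = 2306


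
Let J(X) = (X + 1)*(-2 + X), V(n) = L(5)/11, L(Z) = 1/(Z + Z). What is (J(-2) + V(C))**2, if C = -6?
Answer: 194481/12100 ≈ 16.073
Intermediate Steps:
L(Z) = 1/(2*Z)
V(n) = 1/110 (V(n) = ((1/2)/5)/11 = ((1/2)*(1/5))*(1/11) = (1/10)*(1/11) = 1/110)
J(X) = (1 + X)*(-2 + X)
(J(-2) + V(C))**2 = ((-2 + (-2)**2 - 1*(-2)) + 1/110)**2 = ((-2 + 4 + 2) + 1/110)**2 = (4 + 1/110)**2 = (441/110)**2 = 194481/12100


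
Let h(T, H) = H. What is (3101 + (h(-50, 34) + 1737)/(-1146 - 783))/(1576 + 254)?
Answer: 2990029/1765035 ≈ 1.6940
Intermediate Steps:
(3101 + (h(-50, 34) + 1737)/(-1146 - 783))/(1576 + 254) = (3101 + (34 + 1737)/(-1146 - 783))/(1576 + 254) = (3101 + 1771/(-1929))/1830 = (3101 + 1771*(-1/1929))*(1/1830) = (3101 - 1771/1929)*(1/1830) = (5980058/1929)*(1/1830) = 2990029/1765035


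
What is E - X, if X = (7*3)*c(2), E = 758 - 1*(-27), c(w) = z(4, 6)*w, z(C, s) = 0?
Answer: 785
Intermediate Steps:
c(w) = 0 (c(w) = 0*w = 0)
E = 785 (E = 758 + 27 = 785)
X = 0 (X = (7*3)*0 = 21*0 = 0)
E - X = 785 - 1*0 = 785 + 0 = 785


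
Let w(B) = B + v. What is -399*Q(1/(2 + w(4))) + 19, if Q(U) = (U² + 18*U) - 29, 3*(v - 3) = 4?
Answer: 10466473/961 ≈ 10891.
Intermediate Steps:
v = 13/3 (v = 3 + (⅓)*4 = 3 + 4/3 = 13/3 ≈ 4.3333)
w(B) = 13/3 + B (w(B) = B + 13/3 = 13/3 + B)
Q(U) = -29 + U² + 18*U
-399*Q(1/(2 + w(4))) + 19 = -399*(-29 + (1/(2 + (13/3 + 4)))² + 18/(2 + (13/3 + 4))) + 19 = -399*(-29 + (1/(2 + 25/3))² + 18/(2 + 25/3)) + 19 = -399*(-29 + (1/(31/3))² + 18/(31/3)) + 19 = -399*(-29 + (3/31)² + 18*(3/31)) + 19 = -399*(-29 + 9/961 + 54/31) + 19 = -399*(-26186/961) + 19 = 10448214/961 + 19 = 10466473/961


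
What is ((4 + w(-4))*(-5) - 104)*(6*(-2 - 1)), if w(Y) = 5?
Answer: 2682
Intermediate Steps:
((4 + w(-4))*(-5) - 104)*(6*(-2 - 1)) = ((4 + 5)*(-5) - 104)*(6*(-2 - 1)) = (9*(-5) - 104)*(6*(-3)) = (-45 - 104)*(-18) = -149*(-18) = 2682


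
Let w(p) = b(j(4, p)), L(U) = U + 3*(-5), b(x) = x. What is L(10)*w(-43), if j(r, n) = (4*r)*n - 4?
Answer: 3460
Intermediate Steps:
j(r, n) = -4 + 4*n*r (j(r, n) = 4*n*r - 4 = -4 + 4*n*r)
L(U) = -15 + U (L(U) = U - 15 = -15 + U)
w(p) = -4 + 16*p (w(p) = -4 + 4*p*4 = -4 + 16*p)
L(10)*w(-43) = (-15 + 10)*(-4 + 16*(-43)) = -5*(-4 - 688) = -5*(-692) = 3460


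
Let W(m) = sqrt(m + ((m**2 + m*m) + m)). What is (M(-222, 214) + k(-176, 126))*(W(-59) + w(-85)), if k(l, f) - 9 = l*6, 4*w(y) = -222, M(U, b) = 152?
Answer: 99345/2 - 1790*sqrt(1711) ≈ -24369.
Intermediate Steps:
w(y) = -111/2 (w(y) = (1/4)*(-222) = -111/2)
k(l, f) = 9 + 6*l (k(l, f) = 9 + l*6 = 9 + 6*l)
W(m) = sqrt(2*m + 2*m**2) (W(m) = sqrt(m + ((m**2 + m**2) + m)) = sqrt(m + (2*m**2 + m)) = sqrt(m + (m + 2*m**2)) = sqrt(2*m + 2*m**2))
(M(-222, 214) + k(-176, 126))*(W(-59) + w(-85)) = (152 + (9 + 6*(-176)))*(sqrt(2)*sqrt(-59*(1 - 59)) - 111/2) = (152 + (9 - 1056))*(sqrt(2)*sqrt(-59*(-58)) - 111/2) = (152 - 1047)*(sqrt(2)*sqrt(3422) - 111/2) = -895*(2*sqrt(1711) - 111/2) = -895*(-111/2 + 2*sqrt(1711)) = 99345/2 - 1790*sqrt(1711)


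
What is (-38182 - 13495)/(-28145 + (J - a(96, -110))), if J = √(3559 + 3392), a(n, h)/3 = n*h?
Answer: -26096885/1784182 + 51677*√6951/12489274 ≈ -14.282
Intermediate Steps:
a(n, h) = 3*h*n (a(n, h) = 3*(n*h) = 3*(h*n) = 3*h*n)
J = √6951 ≈ 83.373
(-38182 - 13495)/(-28145 + (J - a(96, -110))) = (-38182 - 13495)/(-28145 + (√6951 - 3*(-110)*96)) = -51677/(-28145 + (√6951 - 1*(-31680))) = -51677/(-28145 + (√6951 + 31680)) = -51677/(-28145 + (31680 + √6951)) = -51677/(3535 + √6951)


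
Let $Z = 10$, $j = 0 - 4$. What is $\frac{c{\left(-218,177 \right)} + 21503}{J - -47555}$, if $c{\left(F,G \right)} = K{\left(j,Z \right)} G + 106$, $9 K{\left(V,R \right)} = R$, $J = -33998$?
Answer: $\frac{65417}{40671} \approx 1.6084$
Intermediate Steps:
$j = -4$
$K{\left(V,R \right)} = \frac{R}{9}$
$c{\left(F,G \right)} = 106 + \frac{10 G}{9}$ ($c{\left(F,G \right)} = \frac{1}{9} \cdot 10 G + 106 = \frac{10 G}{9} + 106 = 106 + \frac{10 G}{9}$)
$\frac{c{\left(-218,177 \right)} + 21503}{J - -47555} = \frac{\left(106 + \frac{10}{9} \cdot 177\right) + 21503}{-33998 - -47555} = \frac{\left(106 + \frac{590}{3}\right) + 21503}{-33998 + 47555} = \frac{\frac{908}{3} + 21503}{13557} = \frac{65417}{3} \cdot \frac{1}{13557} = \frac{65417}{40671}$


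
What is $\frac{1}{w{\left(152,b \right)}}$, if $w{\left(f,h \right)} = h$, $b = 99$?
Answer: $\frac{1}{99} \approx 0.010101$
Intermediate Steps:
$\frac{1}{w{\left(152,b \right)}} = \frac{1}{99}$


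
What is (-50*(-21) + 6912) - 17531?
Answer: -9569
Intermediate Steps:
(-50*(-21) + 6912) - 17531 = (1050 + 6912) - 17531 = 7962 - 17531 = -9569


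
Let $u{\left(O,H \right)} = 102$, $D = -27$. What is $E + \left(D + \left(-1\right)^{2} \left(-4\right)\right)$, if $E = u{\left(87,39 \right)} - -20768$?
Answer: $20839$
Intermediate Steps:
$E = 20870$ ($E = 102 - -20768 = 102 + 20768 = 20870$)
$E + \left(D + \left(-1\right)^{2} \left(-4\right)\right) = 20870 - \left(27 - \left(-1\right)^{2} \left(-4\right)\right) = 20870 + \left(-27 + 1 \left(-4\right)\right) = 20870 - 31 = 20839$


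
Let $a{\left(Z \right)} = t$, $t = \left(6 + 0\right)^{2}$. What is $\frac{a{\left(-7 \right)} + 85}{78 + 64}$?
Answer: $\frac{121}{142} \approx 0.85211$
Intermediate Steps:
$t = 36$ ($t = 6^{2} = 36$)
$a{\left(Z \right)} = 36$
$\frac{a{\left(-7 \right)} + 85}{78 + 64} = \frac{36 + 85}{78 + 64} = \frac{1}{142} \cdot 121 = \frac{121}{142}$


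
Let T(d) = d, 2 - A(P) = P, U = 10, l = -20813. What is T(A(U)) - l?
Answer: 20805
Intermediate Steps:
A(P) = 2 - P
T(A(U)) - l = (2 - 1*10) - 1*(-20813) = (2 - 10) + 20813 = -8 + 20813 = 20805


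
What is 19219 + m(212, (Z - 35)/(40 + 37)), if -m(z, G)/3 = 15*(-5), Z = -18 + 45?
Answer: 19444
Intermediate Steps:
Z = 27
m(z, G) = 225 (m(z, G) = -45*(-5) = -3*(-75) = 225)
19219 + m(212, (Z - 35)/(40 + 37)) = 19219 + 225 = 19444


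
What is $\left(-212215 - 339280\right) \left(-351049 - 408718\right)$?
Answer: $419007701665$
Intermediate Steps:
$\left(-212215 - 339280\right) \left(-351049 - 408718\right) = \left(-551495\right) \left(-759767\right) = 419007701665$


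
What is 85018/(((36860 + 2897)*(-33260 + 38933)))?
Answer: 85018/225541461 ≈ 0.00037695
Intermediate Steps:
85018/(((36860 + 2897)*(-33260 + 38933))) = 85018/((39757*5673)) = 85018/225541461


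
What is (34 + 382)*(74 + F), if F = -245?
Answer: -71136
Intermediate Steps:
(34 + 382)*(74 + F) = (34 + 382)*(74 - 245) = 416*(-171) = -71136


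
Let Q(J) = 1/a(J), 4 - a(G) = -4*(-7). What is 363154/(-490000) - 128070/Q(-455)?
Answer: 753051418423/245000 ≈ 3.0737e+6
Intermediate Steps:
a(G) = -24 (a(G) = 4 - (-4)*(-7) = 4 - 1*28 = 4 - 28 = -24)
Q(J) = -1/24 (Q(J) = 1/(-24) = -1/24)
363154/(-490000) - 128070/Q(-455) = 363154/(-490000) - 128070/(-1/24) = 363154*(-1/490000) - 128070*(-24) = -181577/245000 + 3073680 = 753051418423/245000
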